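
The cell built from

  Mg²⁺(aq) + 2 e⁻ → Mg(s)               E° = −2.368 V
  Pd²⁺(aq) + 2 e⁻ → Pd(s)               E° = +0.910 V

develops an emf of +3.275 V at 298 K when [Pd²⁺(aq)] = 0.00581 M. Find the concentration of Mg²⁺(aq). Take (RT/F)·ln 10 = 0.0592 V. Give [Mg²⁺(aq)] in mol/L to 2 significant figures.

0.0073 M

Pd²⁺/Pd is the cathode (higher E°); E°cell = +0.910 − (−2.368) = +3.278 V with n = 2.
Rearranging E = E° − (0.0592/n)·log Q gives log Q = 2(+3.278 − (+3.275))/0.0592 = 0.101.
The balanced reaction is Pd²⁺(aq) + Mg(s) → Pd(s) + Mg²⁺(aq), so Q = [Mg²⁺(aq)] / [Pd²⁺(aq)].
Substituting the known concentrations and solving, log [Mg²⁺(aq)] = −2.135 and [Mg²⁺(aq)] = 0.0073 M.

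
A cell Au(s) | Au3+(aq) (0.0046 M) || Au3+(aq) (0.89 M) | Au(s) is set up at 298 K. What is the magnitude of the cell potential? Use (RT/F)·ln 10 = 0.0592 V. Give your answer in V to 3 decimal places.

0.045 V

For a concentration cell E°cell = 0, since both electrodes use the same couple.
The compartment with the higher Au3+(aq) concentration (0.89 M) acts as the cathode; ions are reduced there and produced at the dilute (0.0046 M) anode.
With n = 3, Ecell = −(0.0592/3)·log([dilute]/[conc]) = −(0.0592/3)·log(0.0046/0.89) = +0.045 V.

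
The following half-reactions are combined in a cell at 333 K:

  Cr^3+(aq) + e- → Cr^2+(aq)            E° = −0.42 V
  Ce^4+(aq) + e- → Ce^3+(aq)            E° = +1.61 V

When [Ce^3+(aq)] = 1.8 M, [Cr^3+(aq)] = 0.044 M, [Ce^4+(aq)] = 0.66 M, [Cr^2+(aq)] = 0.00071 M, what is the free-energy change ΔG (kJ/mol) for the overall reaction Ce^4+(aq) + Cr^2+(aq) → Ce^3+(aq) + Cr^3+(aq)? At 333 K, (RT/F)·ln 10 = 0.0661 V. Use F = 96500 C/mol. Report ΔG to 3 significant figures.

The standard cell potential is +1.61 − (−0.42) = +2.03 V, with n = 1 electron in the balanced equation.
The reaction quotient is ([Ce^3+(aq)]·[Cr^3+(aq)]) / ([Ce^4+(aq)]·[Cr^2+(aq)]) = 169; by Nernst, E = +2.03 − (0.0661/1)(2.228) = +1.8827 V.
ΔG = −nFE = −(1)(96500)(+1.8827) J/mol = −182 kJ/mol.

−182 kJ/mol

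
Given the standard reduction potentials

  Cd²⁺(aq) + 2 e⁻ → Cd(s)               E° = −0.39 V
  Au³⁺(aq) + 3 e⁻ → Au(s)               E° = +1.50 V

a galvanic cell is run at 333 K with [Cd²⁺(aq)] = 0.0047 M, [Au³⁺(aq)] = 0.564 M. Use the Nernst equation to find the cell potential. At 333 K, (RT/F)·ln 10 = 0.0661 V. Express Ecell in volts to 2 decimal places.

+1.96 V

Au³⁺/Au is reduced (cathode, E° = +1.50 V) and Cd²⁺/Cd is oxidized (anode).
The standard potential is +1.50 − (−0.39) = +1.89 V and the balanced reaction transfers n = 6 electrons.
The balanced reaction is 2 Au³⁺(aq) + 3 Cd(s) → 2 Au(s) + 3 Cd²⁺(aq), so Q = [Cd²⁺(aq)]^3 / [Au³⁺(aq)]^2 = 3.26×10^−7 and log Q = −6.486.
E = E° − (0.0661/n)·log Q = +1.89 − (0.0661/6)(−6.486) = +1.96 V.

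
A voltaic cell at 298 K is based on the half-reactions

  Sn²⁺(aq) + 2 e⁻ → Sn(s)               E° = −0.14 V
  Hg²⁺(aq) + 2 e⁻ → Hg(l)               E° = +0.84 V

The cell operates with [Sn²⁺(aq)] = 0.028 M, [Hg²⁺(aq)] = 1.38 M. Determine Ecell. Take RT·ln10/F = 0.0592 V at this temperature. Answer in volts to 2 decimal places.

Hg²⁺/Hg is reduced (cathode, E° = +0.84 V) and Sn²⁺/Sn is oxidized (anode).
E°cell = E°cat − E°an = +0.84 − (−0.14) = +0.98 V; n = 2.
For the overall reaction Hg²⁺(aq) + Sn(s) → Hg(l) + Sn²⁺(aq), Q = [Sn²⁺(aq)] / [Hg²⁺(aq)] = 0.0203, giving log Q = −1.693.
E = E° − (0.0592/n)·log Q = +0.98 − (0.0592/2)(−1.693) = +1.03 V.

+1.03 V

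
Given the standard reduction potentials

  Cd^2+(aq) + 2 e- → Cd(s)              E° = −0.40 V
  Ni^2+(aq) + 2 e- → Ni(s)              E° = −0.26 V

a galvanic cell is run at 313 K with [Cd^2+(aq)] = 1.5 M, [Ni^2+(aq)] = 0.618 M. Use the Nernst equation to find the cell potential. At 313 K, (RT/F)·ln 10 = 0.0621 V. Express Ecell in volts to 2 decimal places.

Since E°(Ni²⁺/Ni) > E°(Cd²⁺/Cd), Ni²⁺/Ni serves as the cathode.
The standard potential is −0.26 − (−0.40) = +0.14 V and the balanced reaction transfers n = 2 electrons.
The balanced reaction is Ni^2+(aq) + Cd(s) → Ni(s) + Cd^2+(aq), so Q = [Cd^2+(aq)] / [Ni^2+(aq)] = 2.43 and log Q = 0.385.
E = E° − (0.0621/n)·log Q = +0.14 − (0.0621/2)(0.385) = +0.13 V.

+0.13 V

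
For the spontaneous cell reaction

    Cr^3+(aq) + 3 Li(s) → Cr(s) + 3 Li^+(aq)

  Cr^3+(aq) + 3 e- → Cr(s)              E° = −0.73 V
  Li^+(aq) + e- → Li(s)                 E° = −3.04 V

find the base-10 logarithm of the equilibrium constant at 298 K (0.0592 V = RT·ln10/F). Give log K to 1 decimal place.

log K = 117.1

The Cr³⁺/Cr couple is reduced (cathode); E°cell = −0.73 − (−3.04) = +2.31 V with n = 3.
At equilibrium E = 0, so log K = nE°cell / 0.0592 = (3)(+2.31) / 0.0592 = 117.1.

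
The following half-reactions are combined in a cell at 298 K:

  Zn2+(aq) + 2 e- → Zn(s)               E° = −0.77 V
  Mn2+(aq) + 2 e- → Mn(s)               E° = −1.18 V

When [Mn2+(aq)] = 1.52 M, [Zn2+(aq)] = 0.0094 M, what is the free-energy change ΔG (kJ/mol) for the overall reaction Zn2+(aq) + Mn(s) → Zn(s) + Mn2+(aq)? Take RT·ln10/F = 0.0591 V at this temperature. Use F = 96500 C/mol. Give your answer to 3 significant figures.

With Zn²⁺/Zn reduced at the cathode, E°cell = −0.77 − (−1.18) = +0.41 V and n = 2.
Q = [Mn2+(aq)] / [Zn2+(aq)] = 162, so log Q = 2.209 and E = +0.41 − (0.0591/2)(2.209) = +0.3447 V.
Then ΔG = −nFE = −2 × 96500 × +0.3447 J/mol = −66.5 kJ/mol.

−66.5 kJ/mol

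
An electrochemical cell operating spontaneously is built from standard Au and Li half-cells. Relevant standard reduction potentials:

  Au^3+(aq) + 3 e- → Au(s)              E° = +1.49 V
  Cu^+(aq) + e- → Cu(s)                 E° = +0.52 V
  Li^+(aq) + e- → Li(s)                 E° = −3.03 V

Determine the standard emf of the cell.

Of the two couples in this cell, the one with the more positive reduction potential is reduced at the cathode: here that is Au³⁺/Au (+1.49 V); Li⁺/Li (−3.03 V) is the anode.
E°cell = E°(cathode) − E°(anode) = +1.49 − (−3.03) = +4.52 V.

+4.52 V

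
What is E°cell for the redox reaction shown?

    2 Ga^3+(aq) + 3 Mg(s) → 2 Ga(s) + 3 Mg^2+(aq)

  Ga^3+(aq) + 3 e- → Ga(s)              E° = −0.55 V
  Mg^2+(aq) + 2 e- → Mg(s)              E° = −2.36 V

In the reaction as written, Ga^3+(aq) is reduced (cathode) and Mg^2+(aq) is produced by oxidation at the anode.
E°cell = E°(cathode) − E°(anode) = −0.55 − (−2.36) = +1.81 V.
The positive value indicates the reaction is spontaneous as written.

+1.81 V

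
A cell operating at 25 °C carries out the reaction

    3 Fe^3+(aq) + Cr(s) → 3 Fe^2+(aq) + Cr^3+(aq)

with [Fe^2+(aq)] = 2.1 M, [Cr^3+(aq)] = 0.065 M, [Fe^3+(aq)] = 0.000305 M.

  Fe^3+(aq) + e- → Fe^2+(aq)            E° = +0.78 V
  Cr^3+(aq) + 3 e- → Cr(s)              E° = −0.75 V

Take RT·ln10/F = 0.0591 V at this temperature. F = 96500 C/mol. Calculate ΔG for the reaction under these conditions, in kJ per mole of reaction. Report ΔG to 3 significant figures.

E°cell = +0.78 − (−0.75) = +1.53 V; the balanced reaction transfers n = 3 electrons.
The reaction quotient is ([Fe^2+(aq)]^3·[Cr^3+(aq)]) / [Fe^3+(aq)]^3 = 2.12×10^10; by Nernst, E = +1.53 − (0.0591/3)(10.327) = +1.3266 V.
Finally ΔG = −nFE = −(3)(96500 C/mol)(+1.3266 V) = −384 kJ/mol.

−384 kJ/mol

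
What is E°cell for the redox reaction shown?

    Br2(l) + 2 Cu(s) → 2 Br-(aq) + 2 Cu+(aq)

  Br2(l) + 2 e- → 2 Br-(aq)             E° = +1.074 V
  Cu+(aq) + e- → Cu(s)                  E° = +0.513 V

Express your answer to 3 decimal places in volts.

Br2(l) gains electrons, so the Br₂/Br⁻ couple is the cathode; the Cu⁺/Cu couple is the anode.
E°cell = E°(cathode) − E°(anode) = +1.074 − (+0.513) = +0.561 V.

+0.561 V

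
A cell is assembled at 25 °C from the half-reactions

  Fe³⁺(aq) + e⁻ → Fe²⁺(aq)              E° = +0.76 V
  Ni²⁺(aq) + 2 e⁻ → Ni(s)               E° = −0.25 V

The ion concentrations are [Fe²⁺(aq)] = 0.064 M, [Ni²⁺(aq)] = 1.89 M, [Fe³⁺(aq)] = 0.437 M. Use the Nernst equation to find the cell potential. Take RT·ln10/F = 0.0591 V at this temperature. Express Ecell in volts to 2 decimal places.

+1.05 V

The Fe³⁺/Fe²⁺ couple has the more positive E°, so it is the cathode; Ni²⁺/Ni is the anode.
The standard potential is +0.76 − (−0.25) = +1.01 V and the balanced reaction transfers n = 2 electrons.
For the overall reaction 2 Fe³⁺(aq) + Ni(s) → 2 Fe²⁺(aq) + Ni²⁺(aq), Q = ([Fe²⁺(aq)]^2·[Ni²⁺(aq)]) / [Fe³⁺(aq)]^2 = 0.0405, giving log Q = −1.392.
Applying E = E° − (RT ln10/nF)·log Q gives +1.01 − (0.0591/2)(−1.392) = +1.05 V.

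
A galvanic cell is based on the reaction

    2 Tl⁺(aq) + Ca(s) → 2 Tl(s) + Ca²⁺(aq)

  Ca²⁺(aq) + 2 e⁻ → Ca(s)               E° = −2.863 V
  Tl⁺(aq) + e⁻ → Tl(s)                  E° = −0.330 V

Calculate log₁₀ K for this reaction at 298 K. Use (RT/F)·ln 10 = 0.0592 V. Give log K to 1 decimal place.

The Tl⁺/Tl couple is reduced (cathode); E°cell = −0.330 − (−2.863) = +2.533 V with n = 2.
At equilibrium E = 0, so log K = nE°cell / 0.0592 = (2)(+2.533) / 0.0592 = 85.6.

log K = 85.6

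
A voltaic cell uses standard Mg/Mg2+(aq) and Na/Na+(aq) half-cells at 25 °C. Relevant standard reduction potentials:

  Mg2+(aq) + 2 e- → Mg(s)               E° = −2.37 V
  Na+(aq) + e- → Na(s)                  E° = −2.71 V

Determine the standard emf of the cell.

The Mg²⁺/Mg couple has the higher E°, so Mg ion is reduced (cathode) and Na is oxidized (anode).
E°cell = E°(cathode) − E°(anode) = −2.37 − (−2.71) = +0.34 V.

+0.34 V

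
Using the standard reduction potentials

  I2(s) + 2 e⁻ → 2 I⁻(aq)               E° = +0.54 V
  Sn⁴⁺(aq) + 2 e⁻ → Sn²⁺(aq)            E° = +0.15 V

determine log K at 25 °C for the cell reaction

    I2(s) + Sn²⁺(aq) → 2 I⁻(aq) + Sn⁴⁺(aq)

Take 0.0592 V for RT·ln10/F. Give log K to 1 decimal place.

The I₂/I⁻ couple is reduced (cathode); E°cell = +0.54 − (+0.15) = +0.39 V with n = 2.
At equilibrium E = 0, so log K = nE°cell / 0.0592 = (2)(+0.39) / 0.0592 = 13.2.

log K = 13.2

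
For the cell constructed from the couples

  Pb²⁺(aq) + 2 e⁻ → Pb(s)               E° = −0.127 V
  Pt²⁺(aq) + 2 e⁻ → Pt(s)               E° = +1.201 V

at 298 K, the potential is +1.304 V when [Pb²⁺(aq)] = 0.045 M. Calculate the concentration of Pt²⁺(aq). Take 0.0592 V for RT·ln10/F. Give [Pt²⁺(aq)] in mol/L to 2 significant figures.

Pt²⁺/Pt is the cathode (higher E°); E°cell = +1.201 − (−0.127) = +1.328 V with n = 2.
Since E = E° − (0.0592/n)·log Q, log Q = n(E° − E)/0.0592 = 0.811.
Balancing electrons gives Pt²⁺(aq) + Pb(s) → Pt(s) + Pb²⁺(aq); thus Q = [Pb²⁺(aq)] / [Pt²⁺(aq)].
Substituting the known concentrations and solving, log [Pt²⁺(aq)] = −2.158 and [Pt²⁺(aq)] = 0.0070 M.

0.0070 M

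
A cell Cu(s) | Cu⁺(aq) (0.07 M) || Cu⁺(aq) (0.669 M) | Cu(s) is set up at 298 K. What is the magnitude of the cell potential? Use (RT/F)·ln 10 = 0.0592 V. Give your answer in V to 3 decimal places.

0.058 V

For a concentration cell E°cell = 0, since both electrodes use the same couple.
The compartment with the higher Cu⁺(aq) concentration (0.669 M) acts as the cathode; ions are reduced there and produced at the dilute (0.07 M) anode.
With n = 1, Ecell = −(0.0592/1)·log([dilute]/[conc]) = −(0.0592/1)·log(0.07/0.669) = +0.058 V.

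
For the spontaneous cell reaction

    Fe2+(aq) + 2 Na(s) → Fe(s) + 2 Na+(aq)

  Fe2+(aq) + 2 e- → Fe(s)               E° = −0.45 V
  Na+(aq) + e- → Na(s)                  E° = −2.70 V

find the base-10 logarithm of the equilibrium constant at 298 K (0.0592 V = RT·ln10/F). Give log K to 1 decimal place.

log K = 76.0

The Fe²⁺/Fe couple is reduced (cathode); E°cell = −0.45 − (−2.70) = +2.25 V with n = 2.
At equilibrium E = 0, so log K = nE°cell / 0.0592 = (2)(+2.25) / 0.0592 = 76.0.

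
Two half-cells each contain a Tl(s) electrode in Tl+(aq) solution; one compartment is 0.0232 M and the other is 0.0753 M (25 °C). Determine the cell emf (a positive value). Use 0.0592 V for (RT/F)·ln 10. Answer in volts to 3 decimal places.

For a concentration cell E°cell = 0, since both electrodes use the same couple.
The compartment with the higher Tl+(aq) concentration (0.0753 M) acts as the cathode; ions are reduced there and produced at the dilute (0.0232 M) anode.
With n = 1, Ecell = −(0.0592/1)·log([dilute]/[conc]) = −(0.0592/1)·log(0.0232/0.0753) = +0.030 V.

0.030 V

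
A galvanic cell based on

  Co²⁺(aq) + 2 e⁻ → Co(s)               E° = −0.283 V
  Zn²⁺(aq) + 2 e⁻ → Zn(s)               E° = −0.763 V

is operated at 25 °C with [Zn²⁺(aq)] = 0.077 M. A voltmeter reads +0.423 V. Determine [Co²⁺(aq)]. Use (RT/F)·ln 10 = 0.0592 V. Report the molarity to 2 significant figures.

With Co²⁺/Co at the cathode and Zn²⁺/Zn at the anode, E°cell = −0.283 − (−0.763) = +0.480 V (n = 2).
Rearranging E = E° − (0.0592/n)·log Q gives log Q = 2(+0.480 − (+0.423))/0.0592 = 1.926.
The balanced reaction is Co²⁺(aq) + Zn(s) → Co(s) + Zn²⁺(aq), so Q = [Zn²⁺(aq)] / [Co²⁺(aq)].
Substituting the known concentrations and solving, log [Co²⁺(aq)] = −3.040 and [Co²⁺(aq)] = 0.00091 M.

0.00091 M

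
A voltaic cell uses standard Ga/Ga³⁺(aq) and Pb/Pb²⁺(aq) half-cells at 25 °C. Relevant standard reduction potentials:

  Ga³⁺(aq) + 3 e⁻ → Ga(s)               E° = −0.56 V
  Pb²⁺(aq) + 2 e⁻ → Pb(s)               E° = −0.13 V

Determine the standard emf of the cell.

+0.43 V

The Pb²⁺/Pb couple has the higher E°, so Pb ion is reduced (cathode) and Ga is oxidized (anode).
E°cell = E°(cathode) − E°(anode) = −0.13 − (−0.56) = +0.43 V.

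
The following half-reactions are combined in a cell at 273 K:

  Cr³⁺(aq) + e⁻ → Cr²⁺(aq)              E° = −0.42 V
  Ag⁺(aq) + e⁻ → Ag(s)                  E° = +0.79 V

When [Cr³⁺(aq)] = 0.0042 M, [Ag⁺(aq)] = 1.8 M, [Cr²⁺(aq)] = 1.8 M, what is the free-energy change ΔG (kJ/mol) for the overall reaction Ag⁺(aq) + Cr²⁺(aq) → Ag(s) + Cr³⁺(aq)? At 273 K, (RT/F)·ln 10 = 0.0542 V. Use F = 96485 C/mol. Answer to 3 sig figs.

With Ag⁺/Ag reduced at the cathode, E°cell = +0.79 − (−0.42) = +1.21 V and n = 1.
The reaction quotient is [Cr³⁺(aq)] / ([Ag⁺(aq)]·[Cr²⁺(aq)]) = 0.0013; by Nernst, E = +1.21 − (0.0542/1)(−2.887) = +1.3665 V.
ΔG = −nFE = −(1)(96485)(+1.3665) J/mol = −132 kJ/mol.

−132 kJ/mol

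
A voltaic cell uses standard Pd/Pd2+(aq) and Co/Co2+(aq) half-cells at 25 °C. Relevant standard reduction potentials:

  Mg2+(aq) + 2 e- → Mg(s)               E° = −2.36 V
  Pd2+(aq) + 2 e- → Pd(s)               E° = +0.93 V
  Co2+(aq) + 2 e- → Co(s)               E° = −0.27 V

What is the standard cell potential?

+1.20 V

Of the two couples in this cell, the one with the more positive reduction potential is reduced at the cathode: here that is Pd²⁺/Pd (+0.93 V); Co²⁺/Co (−0.27 V) is the anode.
E°cell = E°(cathode) − E°(anode) = +0.93 − (−0.27) = +1.20 V.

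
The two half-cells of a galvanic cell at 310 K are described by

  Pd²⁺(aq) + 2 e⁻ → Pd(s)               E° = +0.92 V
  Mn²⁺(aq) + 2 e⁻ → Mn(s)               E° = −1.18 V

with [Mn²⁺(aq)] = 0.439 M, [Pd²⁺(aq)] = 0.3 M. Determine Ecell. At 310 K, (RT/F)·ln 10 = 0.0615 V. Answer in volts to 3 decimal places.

+2.095 V

Pd²⁺/Pd is reduced (cathode, E° = +0.92 V) and Mn²⁺/Mn is oxidized (anode).
The standard potential is +0.92 − (−1.18) = +2.10 V and the balanced reaction transfers n = 2 electrons.
The balanced reaction is Pd²⁺(aq) + Mn(s) → Pd(s) + Mn²⁺(aq), so Q = [Mn²⁺(aq)] / [Pd²⁺(aq)] = 1.46 and log Q = 0.165.
E = E° − (0.0615/n)·log Q = +2.10 − (0.0615/2)(0.165) = +2.095 V.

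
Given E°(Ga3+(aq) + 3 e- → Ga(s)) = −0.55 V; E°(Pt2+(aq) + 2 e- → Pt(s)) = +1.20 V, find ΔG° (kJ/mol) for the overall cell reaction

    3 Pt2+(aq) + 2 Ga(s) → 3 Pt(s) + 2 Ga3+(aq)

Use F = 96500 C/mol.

In the reaction as written Pt2+(aq) is reduced, so the Pt²⁺/Pt couple is the cathode and Ga³⁺/Ga is the anode.
E°cell = +1.20 − (−0.55) = +1.75 V; balancing electrons gives n = 6.
ΔG° = −nFE°cell = −(6)(96500)(+1.75) J/mol = −1013 kJ/mol.

−1013 kJ/mol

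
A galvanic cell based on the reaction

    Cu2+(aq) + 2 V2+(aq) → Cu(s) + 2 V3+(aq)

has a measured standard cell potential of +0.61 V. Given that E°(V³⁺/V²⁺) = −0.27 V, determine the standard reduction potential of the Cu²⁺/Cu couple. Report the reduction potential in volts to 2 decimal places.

+0.34 V

In the reaction as written the Cu²⁺/Cu couple is reduced (cathode) and V³⁺/V²⁺ is oxidized (anode), so E°cell = E°(Cu²⁺/Cu) − E°(V³⁺/V²⁺).
E°(Cu²⁺/Cu) = E°cell + E°(anode) = +0.61 + (−0.27) = +0.34 V.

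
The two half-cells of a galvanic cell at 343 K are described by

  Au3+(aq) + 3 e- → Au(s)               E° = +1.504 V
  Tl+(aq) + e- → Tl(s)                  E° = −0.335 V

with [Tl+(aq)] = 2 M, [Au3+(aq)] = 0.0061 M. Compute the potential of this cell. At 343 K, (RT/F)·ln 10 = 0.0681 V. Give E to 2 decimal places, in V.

The Au³⁺/Au couple has the more positive E°, so it is the cathode; Tl⁺/Tl is the anode.
E°cell = E°cat − E°an = +1.504 − (−0.335) = +1.839 V; n = 3.
For the overall reaction Au3+(aq) + 3 Tl(s) → Au(s) + 3 Tl+(aq), Q = [Tl+(aq)]^3 / [Au3+(aq)] = 1.31×10^3, giving log Q = 3.118.
Applying E = E° − (RT ln10/nF)·log Q gives +1.839 − (0.0681/3)(3.118) = +1.77 V.

+1.77 V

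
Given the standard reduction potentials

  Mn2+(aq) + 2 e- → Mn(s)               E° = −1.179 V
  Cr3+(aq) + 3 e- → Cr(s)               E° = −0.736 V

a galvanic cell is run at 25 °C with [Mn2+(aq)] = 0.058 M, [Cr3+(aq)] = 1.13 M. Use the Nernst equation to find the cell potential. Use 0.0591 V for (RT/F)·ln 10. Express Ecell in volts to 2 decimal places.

+0.48 V

The Cr³⁺/Cr couple has the more positive E°, so it is the cathode; Mn²⁺/Mn is the anode.
E°cell = E°cat − E°an = −0.736 − (−1.179) = +0.443 V; n = 6.
The balanced reaction is 2 Cr3+(aq) + 3 Mn(s) → 2 Cr(s) + 3 Mn2+(aq), so Q = [Mn2+(aq)]^3 / [Cr3+(aq)]^2 = 0.000153 and log Q = −3.816.
Applying E = E° − (RT ln10/nF)·log Q gives +0.443 − (0.0591/6)(−3.816) = +0.48 V.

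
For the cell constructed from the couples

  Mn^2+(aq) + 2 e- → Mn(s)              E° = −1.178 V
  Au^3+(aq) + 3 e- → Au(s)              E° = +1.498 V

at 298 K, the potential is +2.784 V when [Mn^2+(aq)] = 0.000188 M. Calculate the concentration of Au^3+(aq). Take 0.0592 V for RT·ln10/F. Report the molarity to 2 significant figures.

0.77 M

With Au³⁺/Au at the cathode and Mn²⁺/Mn at the anode, E°cell = +1.498 − (−1.178) = +2.676 V (n = 6).
Since E = E° − (0.0592/n)·log Q, log Q = n(E° − E)/0.0592 = −10.946.
Balancing electrons gives 2 Au^3+(aq) + 3 Mn(s) → 2 Au(s) + 3 Mn^2+(aq); thus Q = [Mn^2+(aq)]^3 / [Au^3+(aq)]^2.
Solving for the unknown gives log [Au^3+(aq)] = −0.116, so [Au^3+(aq)] ≈ 0.77 M.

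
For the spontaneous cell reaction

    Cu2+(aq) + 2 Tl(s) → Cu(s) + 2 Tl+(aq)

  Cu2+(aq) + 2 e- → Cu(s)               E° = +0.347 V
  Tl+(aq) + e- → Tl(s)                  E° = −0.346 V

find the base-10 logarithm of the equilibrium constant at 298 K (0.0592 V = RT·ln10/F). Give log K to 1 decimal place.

The Cu²⁺/Cu couple is reduced (cathode); E°cell = +0.347 − (−0.346) = +0.693 V with n = 2.
At equilibrium E = 0, so log K = nE°cell / 0.0592 = (2)(+0.693) / 0.0592 = 23.4.

log K = 23.4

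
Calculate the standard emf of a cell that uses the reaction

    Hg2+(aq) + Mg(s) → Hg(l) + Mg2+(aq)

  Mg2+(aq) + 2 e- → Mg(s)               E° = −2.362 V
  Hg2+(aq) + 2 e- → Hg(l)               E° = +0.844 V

+3.206 V

In the reaction as written, Hg2+(aq) is reduced (cathode) and Mg2+(aq) is produced by oxidation at the anode.
E°cell = E°(cathode) − E°(anode) = +0.844 − (−2.362) = +3.206 V.
The positive value indicates the reaction is spontaneous as written.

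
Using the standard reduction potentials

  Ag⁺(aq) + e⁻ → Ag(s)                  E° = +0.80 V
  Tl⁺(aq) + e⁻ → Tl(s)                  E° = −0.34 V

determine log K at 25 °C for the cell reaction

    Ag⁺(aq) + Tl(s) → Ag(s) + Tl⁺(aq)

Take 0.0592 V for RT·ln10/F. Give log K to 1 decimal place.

log K = 19.3

The Ag⁺/Ag couple is reduced (cathode); E°cell = +0.80 − (−0.34) = +1.14 V with n = 1.
At equilibrium E = 0, so log K = nE°cell / 0.0592 = (1)(+1.14) / 0.0592 = 19.3.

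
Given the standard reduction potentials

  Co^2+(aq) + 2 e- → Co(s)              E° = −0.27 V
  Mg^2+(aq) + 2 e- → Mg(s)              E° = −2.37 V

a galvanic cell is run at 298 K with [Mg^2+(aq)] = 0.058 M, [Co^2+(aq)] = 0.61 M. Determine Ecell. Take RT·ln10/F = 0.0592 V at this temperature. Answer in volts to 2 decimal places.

Co²⁺/Co is reduced (cathode, E° = −0.27 V) and Mg²⁺/Mg is oxidized (anode).
E°cell = E°cat − E°an = −0.27 − (−2.37) = +2.10 V; n = 2.
The balanced reaction is Co^2+(aq) + Mg(s) → Co(s) + Mg^2+(aq), so Q = [Mg^2+(aq)] / [Co^2+(aq)] = 0.0951 and log Q = −1.022.
By the Nernst equation, E = +2.10 − (0.0592/2)·(−1.022) = +2.13 V.

+2.13 V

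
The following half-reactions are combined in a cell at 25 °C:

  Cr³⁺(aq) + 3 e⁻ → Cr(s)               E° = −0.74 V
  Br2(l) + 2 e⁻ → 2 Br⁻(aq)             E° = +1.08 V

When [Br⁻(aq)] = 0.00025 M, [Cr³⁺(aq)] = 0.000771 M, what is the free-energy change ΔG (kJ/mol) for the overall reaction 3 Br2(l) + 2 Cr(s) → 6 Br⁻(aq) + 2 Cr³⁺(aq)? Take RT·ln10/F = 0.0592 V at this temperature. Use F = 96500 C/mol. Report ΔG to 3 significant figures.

−1210 kJ/mol

The standard cell potential is +1.08 − (−0.74) = +1.82 V, with n = 6 electrons in the balanced equation.
The reaction quotient is [Br⁻(aq)]^6·[Cr³⁺(aq)]^2 = 1.45×10^−28; by Nernst, E = +1.82 − (0.0592/6)(−27.838) = +2.0947 V.
Then ΔG = −nFE = −6 × 96500 × +2.0947 J/mol = −1210 kJ/mol.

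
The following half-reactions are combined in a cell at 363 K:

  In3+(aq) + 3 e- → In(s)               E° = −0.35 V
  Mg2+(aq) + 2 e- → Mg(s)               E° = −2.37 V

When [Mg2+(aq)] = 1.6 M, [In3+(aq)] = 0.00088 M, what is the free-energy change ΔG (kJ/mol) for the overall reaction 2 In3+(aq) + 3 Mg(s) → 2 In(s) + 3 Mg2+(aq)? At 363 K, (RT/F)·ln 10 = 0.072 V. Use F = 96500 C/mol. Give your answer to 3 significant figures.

−1120 kJ/mol

The standard cell potential is −0.35 − (−2.37) = +2.02 V, with n = 6 electrons in the balanced equation.
Here Q = [Mg2+(aq)]^3 / [In3+(aq)]^2 = 5.29×10^6 (log Q = 6.723), giving E = +2.02 − (0.072/6)·(6.723) = +1.9393 V.
Then ΔG = −nFE = −6 × 96500 × +1.9393 J/mol = −1120 kJ/mol.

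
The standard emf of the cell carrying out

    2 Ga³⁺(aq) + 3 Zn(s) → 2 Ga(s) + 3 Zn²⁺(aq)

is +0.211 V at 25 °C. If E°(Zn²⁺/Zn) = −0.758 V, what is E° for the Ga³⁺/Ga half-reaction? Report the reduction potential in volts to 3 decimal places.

In the reaction as written the Ga³⁺/Ga couple is reduced (cathode) and Zn²⁺/Zn is oxidized (anode), so E°cell = E°(Ga³⁺/Ga) − E°(Zn²⁺/Zn).
E°(Ga³⁺/Ga) = E°cell + E°(anode) = +0.211 + (−0.758) = −0.547 V.

−0.547 V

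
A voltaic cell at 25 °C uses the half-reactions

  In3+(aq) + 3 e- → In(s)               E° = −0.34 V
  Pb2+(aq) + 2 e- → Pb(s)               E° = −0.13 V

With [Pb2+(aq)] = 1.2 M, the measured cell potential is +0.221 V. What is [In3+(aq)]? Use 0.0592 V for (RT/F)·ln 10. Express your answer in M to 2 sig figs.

Pb²⁺/Pb is the cathode (higher E°); E°cell = −0.13 − (−0.34) = +0.21 V with n = 6.
Rearranging E = E° − (0.0592/n)·log Q gives log Q = 6(+0.21 − (+0.221))/0.0592 = −1.115.
The balanced reaction is 3 Pb2+(aq) + 2 In(s) → 3 Pb(s) + 2 In3+(aq), so Q = [In3+(aq)]^2 / [Pb2+(aq)]^3.
Solving for the unknown gives log [In3+(aq)] = −0.439, so [In3+(aq)] ≈ 0.36 M.

0.36 M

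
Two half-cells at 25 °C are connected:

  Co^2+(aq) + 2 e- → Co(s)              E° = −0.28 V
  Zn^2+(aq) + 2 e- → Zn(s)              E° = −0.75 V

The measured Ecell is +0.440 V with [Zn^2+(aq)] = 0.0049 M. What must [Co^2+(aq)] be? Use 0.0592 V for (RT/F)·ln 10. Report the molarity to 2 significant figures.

With Co²⁺/Co at the cathode and Zn²⁺/Zn at the anode, E°cell = −0.28 − (−0.75) = +0.47 V (n = 2).
Rearranging E = E° − (0.0592/n)·log Q gives log Q = 2(+0.47 − (+0.440))/0.0592 = 1.014.
For Co^2+(aq) + Zn(s) → Co(s) + Zn^2+(aq), the reaction quotient is Q = [Zn^2+(aq)] / [Co^2+(aq)].
Solving for the unknown gives log [Co^2+(aq)] = −3.324, so [Co^2+(aq)] ≈ 0.00047 M.

0.00047 M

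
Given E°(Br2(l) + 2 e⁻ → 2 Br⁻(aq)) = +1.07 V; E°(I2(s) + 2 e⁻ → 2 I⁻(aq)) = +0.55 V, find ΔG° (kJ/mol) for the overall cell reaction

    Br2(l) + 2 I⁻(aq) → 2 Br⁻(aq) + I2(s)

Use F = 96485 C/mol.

−100 kJ/mol

In the reaction as written Br2(l) is reduced, so the Br₂/Br⁻ couple is the cathode and I₂/I⁻ is the anode.
E°cell = +1.07 − (+0.55) = +0.52 V; balancing electrons gives n = 2.
ΔG° = −nFE°cell = −(2)(96485)(+0.52) J/mol = −100 kJ/mol.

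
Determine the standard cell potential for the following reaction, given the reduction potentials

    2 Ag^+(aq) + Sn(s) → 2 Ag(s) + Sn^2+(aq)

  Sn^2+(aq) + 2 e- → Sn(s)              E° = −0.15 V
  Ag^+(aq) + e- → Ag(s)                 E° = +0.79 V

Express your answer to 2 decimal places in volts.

Ag^+(aq) gains electrons, so the Ag⁺/Ag couple is the cathode; the Sn²⁺/Sn couple is the anode.
E°cell = E°(cathode) − E°(anode) = +0.79 − (−0.15) = +0.94 V.
The positive value indicates the reaction is spontaneous as written.

+0.94 V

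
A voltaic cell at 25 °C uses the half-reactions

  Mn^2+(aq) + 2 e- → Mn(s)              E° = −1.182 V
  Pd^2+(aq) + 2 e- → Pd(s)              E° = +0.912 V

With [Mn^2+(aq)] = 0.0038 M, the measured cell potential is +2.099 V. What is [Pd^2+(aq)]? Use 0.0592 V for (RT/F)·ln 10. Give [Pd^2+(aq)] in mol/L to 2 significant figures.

0.0056 M

Pd²⁺/Pd is the cathode (higher E°); E°cell = +0.912 − (−1.182) = +2.094 V with n = 2.
Since E = E° − (0.0592/n)·log Q, log Q = n(E° − E)/0.0592 = −0.169.
The balanced reaction is Pd^2+(aq) + Mn(s) → Pd(s) + Mn^2+(aq), so Q = [Mn^2+(aq)] / [Pd^2+(aq)].
Solving for the unknown gives log [Pd^2+(aq)] = −2.251, so [Pd^2+(aq)] ≈ 0.0056 M.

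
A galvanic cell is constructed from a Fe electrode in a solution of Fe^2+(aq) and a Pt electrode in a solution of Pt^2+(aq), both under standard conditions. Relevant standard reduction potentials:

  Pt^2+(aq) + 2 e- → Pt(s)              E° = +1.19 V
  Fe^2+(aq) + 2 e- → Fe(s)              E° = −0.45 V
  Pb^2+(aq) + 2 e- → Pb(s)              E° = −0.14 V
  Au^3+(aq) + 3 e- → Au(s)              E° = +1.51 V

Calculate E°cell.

+1.64 V

The Pt²⁺/Pt couple has the higher E°, so Pt ion is reduced (cathode) and Fe is oxidized (anode).
E°cell = E°(cathode) − E°(anode) = +1.19 − (−0.45) = +1.64 V.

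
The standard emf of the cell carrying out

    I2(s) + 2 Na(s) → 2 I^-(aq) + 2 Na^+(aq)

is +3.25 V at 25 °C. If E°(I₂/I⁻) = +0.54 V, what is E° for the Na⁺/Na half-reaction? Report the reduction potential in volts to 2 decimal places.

In the reaction as written the I₂/I⁻ couple is reduced (cathode) and Na⁺/Na is oxidized (anode), so E°cell = E°(I₂/I⁻) − E°(Na⁺/Na).
E°(Na⁺/Na) = E°(cathode) − E°cell = +0.54 − (+3.25) = −2.71 V.

−2.71 V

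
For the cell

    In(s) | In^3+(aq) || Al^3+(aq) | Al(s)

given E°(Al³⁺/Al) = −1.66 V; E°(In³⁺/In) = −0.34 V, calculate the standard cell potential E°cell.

−1.32 V

By convention the left-hand electrode in cell notation is the anode (oxidation) and the right-hand electrode is the cathode (reduction).
E°cell = E°(right) − E°(left) = −1.66 − (−0.34) = −1.32 V.
The negative sign shows that, as written, the cell would require an external voltage to drive the reaction.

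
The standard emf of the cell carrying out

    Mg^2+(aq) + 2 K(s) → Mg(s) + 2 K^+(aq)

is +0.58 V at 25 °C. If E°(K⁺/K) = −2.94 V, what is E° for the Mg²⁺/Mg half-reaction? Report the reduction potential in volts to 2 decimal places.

In the reaction as written the Mg²⁺/Mg couple is reduced (cathode) and K⁺/K is oxidized (anode), so E°cell = E°(Mg²⁺/Mg) − E°(K⁺/K).
E°(Mg²⁺/Mg) = E°cell + E°(anode) = +0.58 + (−2.94) = −2.36 V.

−2.36 V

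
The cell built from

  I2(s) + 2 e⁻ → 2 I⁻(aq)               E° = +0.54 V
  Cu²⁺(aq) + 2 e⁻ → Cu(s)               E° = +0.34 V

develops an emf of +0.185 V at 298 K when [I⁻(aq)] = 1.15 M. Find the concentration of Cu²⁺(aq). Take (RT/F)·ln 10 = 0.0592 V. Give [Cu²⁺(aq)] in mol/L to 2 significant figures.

With I₂/I⁻ at the cathode and Cu²⁺/Cu at the anode, E°cell = +0.54 − (+0.34) = +0.20 V (n = 2).
Since E = E° − (0.0592/n)·log Q, log Q = n(E° − E)/0.0592 = 0.507.
For I2(s) + Cu(s) → 2 I⁻(aq) + Cu²⁺(aq), the reaction quotient is Q = [I⁻(aq)]^2·[Cu²⁺(aq)].
Isolating [Cu²⁺(aq)] in Q = 10^{0.507} yields log [Cu²⁺(aq)] = 0.386, i.e. 2.4 M.

2.4 M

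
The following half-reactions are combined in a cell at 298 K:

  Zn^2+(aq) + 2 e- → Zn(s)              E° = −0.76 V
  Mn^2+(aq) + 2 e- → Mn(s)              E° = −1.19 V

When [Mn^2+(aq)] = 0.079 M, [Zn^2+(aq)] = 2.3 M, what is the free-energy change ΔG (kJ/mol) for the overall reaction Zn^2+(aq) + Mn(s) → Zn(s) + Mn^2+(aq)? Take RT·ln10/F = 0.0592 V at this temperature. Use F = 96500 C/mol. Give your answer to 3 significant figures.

−91.3 kJ/mol

The standard cell potential is −0.76 − (−1.19) = +0.43 V, with n = 2 electrons in the balanced equation.
The reaction quotient is [Mn^2+(aq)] / [Zn^2+(aq)] = 0.0343; by Nernst, E = +0.43 − (0.0592/2)(−1.464) = +0.4733 V.
Then ΔG = −nFE = −2 × 96500 × +0.4733 J/mol = −91.3 kJ/mol.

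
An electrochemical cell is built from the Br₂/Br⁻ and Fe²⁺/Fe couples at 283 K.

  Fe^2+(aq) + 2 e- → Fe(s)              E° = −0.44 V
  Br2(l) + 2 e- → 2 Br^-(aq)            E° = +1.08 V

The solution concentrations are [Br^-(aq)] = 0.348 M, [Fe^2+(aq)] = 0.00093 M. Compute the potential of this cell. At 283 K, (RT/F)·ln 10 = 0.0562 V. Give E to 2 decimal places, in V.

+1.63 V

Since E°(Br₂/Br⁻) > E°(Fe²⁺/Fe), Br₂/Br⁻ serves as the cathode.
E°cell = +1.08 − (−0.44) = +1.52 V, with n = 2 electrons transferred.
Balancing gives Br2(l) + Fe(s) → 2 Br^-(aq) + Fe^2+(aq); hence Q = [Br^-(aq)]^2·[Fe^2+(aq)] = 0.000113 (log Q = −3.948).
Applying E = E° − (RT ln10/nF)·log Q gives +1.52 − (0.0562/2)(−3.948) = +1.63 V.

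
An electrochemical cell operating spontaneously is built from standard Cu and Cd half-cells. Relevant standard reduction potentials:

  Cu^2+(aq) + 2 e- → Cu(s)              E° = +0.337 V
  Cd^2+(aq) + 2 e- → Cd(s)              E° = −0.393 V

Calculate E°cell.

Of the two couples in this cell, the one with the more positive reduction potential is reduced at the cathode: here that is Cu²⁺/Cu (+0.337 V); Cd²⁺/Cd (−0.393 V) is the anode.
E°cell = E°(cathode) − E°(anode) = +0.337 − (−0.393) = +0.730 V.

+0.730 V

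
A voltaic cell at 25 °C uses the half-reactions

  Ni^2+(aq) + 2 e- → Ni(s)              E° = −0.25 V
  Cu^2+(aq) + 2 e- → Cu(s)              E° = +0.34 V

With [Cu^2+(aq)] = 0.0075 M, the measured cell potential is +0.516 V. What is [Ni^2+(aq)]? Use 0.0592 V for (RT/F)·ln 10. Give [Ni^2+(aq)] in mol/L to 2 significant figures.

2.4 M

Cu²⁺/Cu is the cathode (higher E°); E°cell = +0.34 − (−0.25) = +0.59 V with n = 2.
Rearranging E = E° − (0.0592/n)·log Q gives log Q = 2(+0.59 − (+0.516))/0.0592 = 2.500.
The balanced reaction is Cu^2+(aq) + Ni(s) → Cu(s) + Ni^2+(aq), so Q = [Ni^2+(aq)] / [Cu^2+(aq)].
Solving for the unknown gives log [Ni^2+(aq)] = 0.375, so [Ni^2+(aq)] ≈ 2.4 M.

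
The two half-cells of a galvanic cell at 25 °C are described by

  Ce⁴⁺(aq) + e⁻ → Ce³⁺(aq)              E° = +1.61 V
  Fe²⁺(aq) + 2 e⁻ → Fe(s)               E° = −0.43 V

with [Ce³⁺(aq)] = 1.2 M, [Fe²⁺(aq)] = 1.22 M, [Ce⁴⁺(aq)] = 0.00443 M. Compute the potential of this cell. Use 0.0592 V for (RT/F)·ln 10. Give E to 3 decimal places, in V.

+1.893 V

Since E°(Ce⁴⁺/Ce³⁺) > E°(Fe²⁺/Fe), Ce⁴⁺/Ce³⁺ serves as the cathode.
E°cell = +1.61 − (−0.43) = +2.04 V, with n = 2 electrons transferred.
The balanced reaction is 2 Ce⁴⁺(aq) + Fe(s) → 2 Ce³⁺(aq) + Fe²⁺(aq), so Q = ([Ce³⁺(aq)]^2·[Fe²⁺(aq)]) / [Ce⁴⁺(aq)]^2 = 8.95×10^4 and log Q = 4.952.
E = E° − (0.0592/n)·log Q = +2.04 − (0.0592/2)(4.952) = +1.893 V.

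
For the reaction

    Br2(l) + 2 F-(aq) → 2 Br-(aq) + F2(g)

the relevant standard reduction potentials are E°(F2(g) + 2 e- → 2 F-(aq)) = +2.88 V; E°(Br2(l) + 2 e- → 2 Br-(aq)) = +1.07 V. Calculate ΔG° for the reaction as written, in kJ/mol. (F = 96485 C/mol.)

+349 kJ/mol

In the reaction as written Br2(l) is reduced, so the Br₂/Br⁻ couple is the cathode and F₂/F⁻ is the anode.
E°cell = +1.07 − (+2.88) = −1.81 V; balancing electrons gives n = 2.
ΔG° = −nFE°cell = −(2)(96485)(−1.81) J/mol = +349 kJ/mol.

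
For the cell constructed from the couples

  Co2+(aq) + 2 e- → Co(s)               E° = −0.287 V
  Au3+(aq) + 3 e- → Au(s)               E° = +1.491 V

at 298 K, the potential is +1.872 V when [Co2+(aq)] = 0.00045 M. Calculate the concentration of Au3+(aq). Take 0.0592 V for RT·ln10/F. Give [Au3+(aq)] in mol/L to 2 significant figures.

0.55 M

With Au³⁺/Au at the cathode and Co²⁺/Co at the anode, E°cell = +1.491 − (−0.287) = +1.778 V (n = 6).
Rearranging E = E° − (0.0592/n)·log Q gives log Q = 6(+1.778 − (+1.872))/0.0592 = −9.527.
The balanced reaction is 2 Au3+(aq) + 3 Co(s) → 2 Au(s) + 3 Co2+(aq), so Q = [Co2+(aq)]^3 / [Au3+(aq)]^2.
Substituting the known concentrations and solving, log [Au3+(aq)] = −0.257 and [Au3+(aq)] = 0.55 M.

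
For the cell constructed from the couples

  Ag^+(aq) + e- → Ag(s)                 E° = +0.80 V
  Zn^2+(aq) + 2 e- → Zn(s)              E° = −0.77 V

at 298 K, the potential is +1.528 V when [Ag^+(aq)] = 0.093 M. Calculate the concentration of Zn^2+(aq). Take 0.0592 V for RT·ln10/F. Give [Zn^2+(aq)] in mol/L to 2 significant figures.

0.23 M

Ag⁺/Ag is the cathode (higher E°); E°cell = +0.80 − (−0.77) = +1.57 V with n = 2.
From the Nernst equation, log Q = n(E° − E)/0.0592 = 2·(+1.57 − (+1.528))/0.0592 = 1.419.
For 2 Ag^+(aq) + Zn(s) → 2 Ag(s) + Zn^2+(aq), the reaction quotient is Q = [Zn^2+(aq)] / [Ag^+(aq)]^2.
Substituting the known concentrations and solving, log [Zn^2+(aq)] = −0.644 and [Zn^2+(aq)] = 0.23 M.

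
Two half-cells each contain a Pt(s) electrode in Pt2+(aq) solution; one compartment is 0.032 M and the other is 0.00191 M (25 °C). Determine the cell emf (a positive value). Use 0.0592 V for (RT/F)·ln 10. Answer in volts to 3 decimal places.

For a concentration cell E°cell = 0, since both electrodes use the same couple.
The compartment with the higher Pt2+(aq) concentration (0.032 M) acts as the cathode; ions are reduced there and produced at the dilute (0.00191 M) anode.
With n = 2, Ecell = −(0.0592/2)·log([dilute]/[conc]) = −(0.0592/2)·log(0.00191/0.032) = +0.036 V.

0.036 V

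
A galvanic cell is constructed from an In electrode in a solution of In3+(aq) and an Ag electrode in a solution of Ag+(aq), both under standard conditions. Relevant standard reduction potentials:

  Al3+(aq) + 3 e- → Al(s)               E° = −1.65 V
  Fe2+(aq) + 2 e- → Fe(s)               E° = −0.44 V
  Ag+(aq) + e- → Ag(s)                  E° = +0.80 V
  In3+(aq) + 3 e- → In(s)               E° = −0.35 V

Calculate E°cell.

+1.15 V

Of the two couples in this cell, the one with the more positive reduction potential is reduced at the cathode: here that is Ag⁺/Ag (+0.80 V); In³⁺/In (−0.35 V) is the anode.
E°cell = E°(cathode) − E°(anode) = +0.80 − (−0.35) = +1.15 V.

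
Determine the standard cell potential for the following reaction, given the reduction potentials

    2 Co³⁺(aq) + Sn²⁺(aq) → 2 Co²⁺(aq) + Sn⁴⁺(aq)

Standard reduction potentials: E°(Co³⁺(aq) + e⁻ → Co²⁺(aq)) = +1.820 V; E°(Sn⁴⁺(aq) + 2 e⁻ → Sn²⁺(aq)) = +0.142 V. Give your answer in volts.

+1.678 V

In the reaction as written, Co³⁺(aq) is reduced (cathode) and Sn⁴⁺(aq) is produced by oxidation at the anode.
E°cell = E°(cathode) − E°(anode) = +1.820 − (+0.142) = +1.678 V.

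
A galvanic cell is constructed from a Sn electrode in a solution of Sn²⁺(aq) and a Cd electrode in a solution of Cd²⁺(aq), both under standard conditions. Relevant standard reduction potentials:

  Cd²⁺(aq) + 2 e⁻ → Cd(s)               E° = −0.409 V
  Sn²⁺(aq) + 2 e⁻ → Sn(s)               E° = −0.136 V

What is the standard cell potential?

+0.273 V

The Sn²⁺/Sn couple has the higher E°, so Sn ion is reduced (cathode) and Cd is oxidized (anode).
E°cell = E°(cathode) − E°(anode) = −0.136 − (−0.409) = +0.273 V.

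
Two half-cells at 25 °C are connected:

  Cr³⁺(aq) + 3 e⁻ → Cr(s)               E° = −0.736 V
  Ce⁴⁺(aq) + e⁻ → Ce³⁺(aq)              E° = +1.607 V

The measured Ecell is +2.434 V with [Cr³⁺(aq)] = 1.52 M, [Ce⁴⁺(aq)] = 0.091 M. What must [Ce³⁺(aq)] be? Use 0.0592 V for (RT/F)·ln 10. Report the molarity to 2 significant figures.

0.0023 M

Ce⁴⁺/Ce³⁺ is the cathode (higher E°); E°cell = +1.607 − (−0.736) = +2.343 V with n = 3.
Rearranging E = E° − (0.0592/n)·log Q gives log Q = 3(+2.343 − (+2.434))/0.0592 = −4.611.
The balanced reaction is 3 Ce⁴⁺(aq) + Cr(s) → 3 Ce³⁺(aq) + Cr³⁺(aq), so Q = ([Ce³⁺(aq)]^3·[Cr³⁺(aq)]) / [Ce⁴⁺(aq)]^3.
Substituting the known concentrations and solving, log [Ce³⁺(aq)] = −2.639 and [Ce³⁺(aq)] = 0.0023 M.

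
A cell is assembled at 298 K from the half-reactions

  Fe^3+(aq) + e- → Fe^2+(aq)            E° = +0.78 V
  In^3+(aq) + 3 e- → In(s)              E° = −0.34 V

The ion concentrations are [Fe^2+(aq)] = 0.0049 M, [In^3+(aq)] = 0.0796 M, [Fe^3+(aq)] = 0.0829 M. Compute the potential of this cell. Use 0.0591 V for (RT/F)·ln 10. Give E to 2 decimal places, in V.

+1.21 V

Fe³⁺/Fe²⁺ is reduced (cathode, E° = +0.78 V) and In³⁺/In is oxidized (anode).
E°cell = +0.78 − (−0.34) = +1.12 V, with n = 3 electrons transferred.
Balancing gives 3 Fe^3+(aq) + In(s) → 3 Fe^2+(aq) + In^3+(aq); hence Q = ([Fe^2+(aq)]^3·[In^3+(aq)]) / [Fe^3+(aq)]^3 = 1.64×10^−5 (log Q = −4.784).
Applying E = E° − (RT ln10/nF)·log Q gives +1.12 − (0.0591/3)(−4.784) = +1.21 V.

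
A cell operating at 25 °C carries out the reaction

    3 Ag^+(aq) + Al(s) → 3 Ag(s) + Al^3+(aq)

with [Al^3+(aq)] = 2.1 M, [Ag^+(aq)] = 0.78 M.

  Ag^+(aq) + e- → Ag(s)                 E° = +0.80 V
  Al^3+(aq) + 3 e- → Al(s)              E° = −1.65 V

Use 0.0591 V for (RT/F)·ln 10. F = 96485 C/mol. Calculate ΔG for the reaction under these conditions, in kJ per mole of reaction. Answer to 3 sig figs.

The standard cell potential is +0.80 − (−1.65) = +2.45 V, with n = 3 electrons in the balanced equation.
Q = [Al^3+(aq)] / [Ag^+(aq)]^3 = 4.43, so log Q = 0.646 and E = +2.45 − (0.0591/3)(0.646) = +2.4373 V.
ΔG = −nFE = −(3)(96485)(+2.4373) J/mol = −705 kJ/mol.

−705 kJ/mol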